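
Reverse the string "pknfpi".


Input: pknfpi
Reading characters right to left:
  Position 5: 'i'
  Position 4: 'p'
  Position 3: 'f'
  Position 2: 'n'
  Position 1: 'k'
  Position 0: 'p'
Reversed: ipfnkp

ipfnkp


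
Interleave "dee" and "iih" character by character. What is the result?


Interleaving "dee" and "iih":
  Position 0: 'd' from first, 'i' from second => "di"
  Position 1: 'e' from first, 'i' from second => "ei"
  Position 2: 'e' from first, 'h' from second => "eh"
Result: dieieh

dieieh


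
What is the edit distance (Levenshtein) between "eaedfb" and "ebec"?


Computing edit distance: "eaedfb" -> "ebec"
DP table:
           e    b    e    c
      0    1    2    3    4
  e   1    0    1    2    3
  a   2    1    1    2    3
  e   3    2    2    1    2
  d   4    3    3    2    2
  f   5    4    4    3    3
  b   6    5    4    4    4
Edit distance = dp[6][4] = 4

4


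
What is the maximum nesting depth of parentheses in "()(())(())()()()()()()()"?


Input: "()(())(())()()()()()()()"
Tracking depth:
  Position 0 '(': depth becomes 1
  Position 1 ')': depth becomes 0
  Position 2 '(': depth becomes 1
  Position 3 '(': depth becomes 2
  Position 4 ')': depth becomes 1
  Position 5 ')': depth becomes 0
  Position 6 '(': depth becomes 1
  Position 7 '(': depth becomes 2
  Position 8 ')': depth becomes 1
  Position 9 ')': depth becomes 0
  Position 10 '(': depth becomes 1
  Position 11 ')': depth becomes 0
  Position 12 '(': depth becomes 1
  Position 13 ')': depth becomes 0
  Position 14 '(': depth becomes 1
  Position 15 ')': depth becomes 0
  Position 16 '(': depth becomes 1
  Position 17 ')': depth becomes 0
  Position 18 '(': depth becomes 1
  Position 19 ')': depth becomes 0
  Position 20 '(': depth becomes 1
  Position 21 ')': depth becomes 0
  Position 22 '(': depth becomes 1
  Position 23 ')': depth becomes 0
Maximum depth reached: 2

2


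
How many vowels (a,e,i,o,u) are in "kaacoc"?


Input: kaacoc
Checking each character:
  'k' at position 0: consonant
  'a' at position 1: vowel (running total: 1)
  'a' at position 2: vowel (running total: 2)
  'c' at position 3: consonant
  'o' at position 4: vowel (running total: 3)
  'c' at position 5: consonant
Total vowels: 3

3


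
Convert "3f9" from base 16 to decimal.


Input: "3f9" in base 16
Positional expansion:
  Digit '3' (value 3) x 16^2 = 768
  Digit 'f' (value 15) x 16^1 = 240
  Digit '9' (value 9) x 16^0 = 9
Sum = 1017

1017


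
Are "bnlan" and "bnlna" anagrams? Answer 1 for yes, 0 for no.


Strings: "bnlan", "bnlna"
Sorted first:  ablnn
Sorted second: ablnn
Sorted forms match => anagrams

1


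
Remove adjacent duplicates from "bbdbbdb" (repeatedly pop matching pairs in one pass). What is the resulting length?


Input: bbdbbdb
Stack-based adjacent duplicate removal:
  Read 'b': push. Stack: b
  Read 'b': matches stack top 'b' => pop. Stack: (empty)
  Read 'd': push. Stack: d
  Read 'b': push. Stack: db
  Read 'b': matches stack top 'b' => pop. Stack: d
  Read 'd': matches stack top 'd' => pop. Stack: (empty)
  Read 'b': push. Stack: b
Final stack: "b" (length 1)

1


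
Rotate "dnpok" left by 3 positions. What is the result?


Input: "dnpok", rotate left by 3
First 3 characters: "dnp"
Remaining characters: "ok"
Concatenate remaining + first: "ok" + "dnp" = "okdnp"

okdnp


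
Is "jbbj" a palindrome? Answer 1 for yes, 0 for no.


Input: jbbj
Reversed: jbbj
  Compare pos 0 ('j') with pos 3 ('j'): match
  Compare pos 1 ('b') with pos 2 ('b'): match
Result: palindrome

1


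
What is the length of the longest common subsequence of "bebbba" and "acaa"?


LCS of "bebbba" and "acaa"
DP table:
           a    c    a    a
      0    0    0    0    0
  b   0    0    0    0    0
  e   0    0    0    0    0
  b   0    0    0    0    0
  b   0    0    0    0    0
  b   0    0    0    0    0
  a   0    1    1    1    1
LCS length = dp[6][4] = 1

1


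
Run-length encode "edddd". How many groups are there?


Input: edddd
Scanning for consecutive runs:
  Group 1: 'e' x 1 (positions 0-0)
  Group 2: 'd' x 4 (positions 1-4)
Total groups: 2

2


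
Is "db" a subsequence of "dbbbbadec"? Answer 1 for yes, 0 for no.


Check if "db" is a subsequence of "dbbbbadec"
Greedy scan:
  Position 0 ('d'): matches sub[0] = 'd'
  Position 1 ('b'): matches sub[1] = 'b'
  Position 2 ('b'): no match needed
  Position 3 ('b'): no match needed
  Position 4 ('b'): no match needed
  Position 5 ('a'): no match needed
  Position 6 ('d'): no match needed
  Position 7 ('e'): no match needed
  Position 8 ('c'): no match needed
All 2 characters matched => is a subsequence

1


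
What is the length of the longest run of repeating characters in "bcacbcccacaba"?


Input: "bcacbcccacaba"
Scanning for longest run:
  Position 1 ('c'): new char, reset run to 1
  Position 2 ('a'): new char, reset run to 1
  Position 3 ('c'): new char, reset run to 1
  Position 4 ('b'): new char, reset run to 1
  Position 5 ('c'): new char, reset run to 1
  Position 6 ('c'): continues run of 'c', length=2
  Position 7 ('c'): continues run of 'c', length=3
  Position 8 ('a'): new char, reset run to 1
  Position 9 ('c'): new char, reset run to 1
  Position 10 ('a'): new char, reset run to 1
  Position 11 ('b'): new char, reset run to 1
  Position 12 ('a'): new char, reset run to 1
Longest run: 'c' with length 3

3


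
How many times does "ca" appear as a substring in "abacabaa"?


Searching for "ca" in "abacabaa"
Scanning each position:
  Position 0: "ab" => no
  Position 1: "ba" => no
  Position 2: "ac" => no
  Position 3: "ca" => MATCH
  Position 4: "ab" => no
  Position 5: "ba" => no
  Position 6: "aa" => no
Total occurrences: 1

1


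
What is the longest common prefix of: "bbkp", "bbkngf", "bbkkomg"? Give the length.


Words: bbkp, bbkngf, bbkkomg
  Position 0: all 'b' => match
  Position 1: all 'b' => match
  Position 2: all 'k' => match
  Position 3: ('p', 'n', 'k') => mismatch, stop
LCP = "bbk" (length 3)

3


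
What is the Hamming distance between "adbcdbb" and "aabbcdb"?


Comparing "adbcdbb" and "aabbcdb" position by position:
  Position 0: 'a' vs 'a' => same
  Position 1: 'd' vs 'a' => differ
  Position 2: 'b' vs 'b' => same
  Position 3: 'c' vs 'b' => differ
  Position 4: 'd' vs 'c' => differ
  Position 5: 'b' vs 'd' => differ
  Position 6: 'b' vs 'b' => same
Total differences (Hamming distance): 4

4


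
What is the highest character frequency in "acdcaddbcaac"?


Input: acdcaddbcaac
Character counts:
  'a': 4
  'b': 1
  'c': 4
  'd': 3
Maximum frequency: 4

4


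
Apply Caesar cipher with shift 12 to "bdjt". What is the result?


Caesar cipher: shift "bdjt" by 12
  'b' (pos 1) + 12 = pos 13 = 'n'
  'd' (pos 3) + 12 = pos 15 = 'p'
  'j' (pos 9) + 12 = pos 21 = 'v'
  't' (pos 19) + 12 = pos 5 = 'f'
Result: npvf

npvf


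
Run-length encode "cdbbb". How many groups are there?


Input: cdbbb
Scanning for consecutive runs:
  Group 1: 'c' x 1 (positions 0-0)
  Group 2: 'd' x 1 (positions 1-1)
  Group 3: 'b' x 3 (positions 2-4)
Total groups: 3

3


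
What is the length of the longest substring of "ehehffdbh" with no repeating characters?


Input: "ehehffdbh"
Sliding window (track last position of each char):
  Position 0 ('e'): window [0,0] length 1 -- new best
  Position 1 ('h'): window [0,1] length 2 -- new best
  Position 2 ('e'): repeat (last at 0), move window start to 1
  Position 2 ('e'): window [1,2] length 2
  Position 3 ('h'): repeat (last at 1), move window start to 2
  Position 3 ('h'): window [2,3] length 2
  Position 4 ('f'): window [2,4] length 3 -- new best
  Position 5 ('f'): repeat (last at 4), move window start to 5
  Position 5 ('f'): window [5,5] length 1
  Position 6 ('d'): window [5,6] length 2
  Position 7 ('b'): window [5,7] length 3
  Position 8 ('h'): window [5,8] length 4 -- new best
Longest substring with no repeats: "fdbh" with length 4

4


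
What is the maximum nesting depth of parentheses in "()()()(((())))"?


Input: "()()()(((())))"
Tracking depth:
  Position 0 '(': depth becomes 1
  Position 1 ')': depth becomes 0
  Position 2 '(': depth becomes 1
  Position 3 ')': depth becomes 0
  Position 4 '(': depth becomes 1
  Position 5 ')': depth becomes 0
  Position 6 '(': depth becomes 1
  Position 7 '(': depth becomes 2
  Position 8 '(': depth becomes 3
  Position 9 '(': depth becomes 4
  Position 10 ')': depth becomes 3
  Position 11 ')': depth becomes 2
  Position 12 ')': depth becomes 1
  Position 13 ')': depth becomes 0
Maximum depth reached: 4

4


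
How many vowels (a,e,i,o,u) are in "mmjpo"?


Input: mmjpo
Checking each character:
  'm' at position 0: consonant
  'm' at position 1: consonant
  'j' at position 2: consonant
  'p' at position 3: consonant
  'o' at position 4: vowel (running total: 1)
Total vowels: 1

1


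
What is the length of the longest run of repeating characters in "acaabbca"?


Input: "acaabbca"
Scanning for longest run:
  Position 1 ('c'): new char, reset run to 1
  Position 2 ('a'): new char, reset run to 1
  Position 3 ('a'): continues run of 'a', length=2
  Position 4 ('b'): new char, reset run to 1
  Position 5 ('b'): continues run of 'b', length=2
  Position 6 ('c'): new char, reset run to 1
  Position 7 ('a'): new char, reset run to 1
Longest run: 'a' with length 2

2


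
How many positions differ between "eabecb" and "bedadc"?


Comparing "eabecb" and "bedadc" position by position:
  Position 0: 'e' vs 'b' => DIFFER
  Position 1: 'a' vs 'e' => DIFFER
  Position 2: 'b' vs 'd' => DIFFER
  Position 3: 'e' vs 'a' => DIFFER
  Position 4: 'c' vs 'd' => DIFFER
  Position 5: 'b' vs 'c' => DIFFER
Positions that differ: 6

6


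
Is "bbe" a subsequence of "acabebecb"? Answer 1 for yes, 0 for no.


Check if "bbe" is a subsequence of "acabebecb"
Greedy scan:
  Position 0 ('a'): no match needed
  Position 1 ('c'): no match needed
  Position 2 ('a'): no match needed
  Position 3 ('b'): matches sub[0] = 'b'
  Position 4 ('e'): no match needed
  Position 5 ('b'): matches sub[1] = 'b'
  Position 6 ('e'): matches sub[2] = 'e'
  Position 7 ('c'): no match needed
  Position 8 ('b'): no match needed
All 3 characters matched => is a subsequence

1


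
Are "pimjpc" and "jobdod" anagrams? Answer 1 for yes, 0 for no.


Strings: "pimjpc", "jobdod"
Sorted first:  cijmpp
Sorted second: bddjoo
Differ at position 0: 'c' vs 'b' => not anagrams

0


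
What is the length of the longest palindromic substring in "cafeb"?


Input: "cafeb"
Checking substrings for palindromes:
  No multi-char palindromic substrings found
Longest palindromic substring: "c" with length 1

1


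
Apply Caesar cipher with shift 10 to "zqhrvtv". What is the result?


Caesar cipher: shift "zqhrvtv" by 10
  'z' (pos 25) + 10 = pos 9 = 'j'
  'q' (pos 16) + 10 = pos 0 = 'a'
  'h' (pos 7) + 10 = pos 17 = 'r'
  'r' (pos 17) + 10 = pos 1 = 'b'
  'v' (pos 21) + 10 = pos 5 = 'f'
  't' (pos 19) + 10 = pos 3 = 'd'
  'v' (pos 21) + 10 = pos 5 = 'f'
Result: jarbfdf

jarbfdf


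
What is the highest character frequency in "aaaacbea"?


Input: aaaacbea
Character counts:
  'a': 5
  'b': 1
  'c': 1
  'e': 1
Maximum frequency: 5

5


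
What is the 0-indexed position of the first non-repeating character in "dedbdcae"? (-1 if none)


Input: dedbdcae
Character frequencies:
  'a': 1
  'b': 1
  'c': 1
  'd': 3
  'e': 2
Scanning left to right for freq == 1:
  Position 0 ('d'): freq=3, skip
  Position 1 ('e'): freq=2, skip
  Position 2 ('d'): freq=3, skip
  Position 3 ('b'): unique! => answer = 3

3


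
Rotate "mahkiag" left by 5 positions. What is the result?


Input: "mahkiag", rotate left by 5
First 5 characters: "mahki"
Remaining characters: "ag"
Concatenate remaining + first: "ag" + "mahki" = "agmahki"

agmahki


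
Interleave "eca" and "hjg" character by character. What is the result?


Interleaving "eca" and "hjg":
  Position 0: 'e' from first, 'h' from second => "eh"
  Position 1: 'c' from first, 'j' from second => "cj"
  Position 2: 'a' from first, 'g' from second => "ag"
Result: ehcjag

ehcjag


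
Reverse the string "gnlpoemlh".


Input: gnlpoemlh
Reading characters right to left:
  Position 8: 'h'
  Position 7: 'l'
  Position 6: 'm'
  Position 5: 'e'
  Position 4: 'o'
  Position 3: 'p'
  Position 2: 'l'
  Position 1: 'n'
  Position 0: 'g'
Reversed: hlmeoplng

hlmeoplng


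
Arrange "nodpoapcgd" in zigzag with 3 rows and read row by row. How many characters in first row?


Zigzag "nodpoapcgd" into 3 rows:
Placing characters:
  'n' => row 0
  'o' => row 1
  'd' => row 2
  'p' => row 1
  'o' => row 0
  'a' => row 1
  'p' => row 2
  'c' => row 1
  'g' => row 0
  'd' => row 1
Rows:
  Row 0: "nog"
  Row 1: "opacd"
  Row 2: "dp"
First row length: 3

3


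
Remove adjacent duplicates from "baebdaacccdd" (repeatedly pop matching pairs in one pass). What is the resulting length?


Input: baebdaacccdd
Stack-based adjacent duplicate removal:
  Read 'b': push. Stack: b
  Read 'a': push. Stack: ba
  Read 'e': push. Stack: bae
  Read 'b': push. Stack: baeb
  Read 'd': push. Stack: baebd
  Read 'a': push. Stack: baebda
  Read 'a': matches stack top 'a' => pop. Stack: baebd
  Read 'c': push. Stack: baebdc
  Read 'c': matches stack top 'c' => pop. Stack: baebd
  Read 'c': push. Stack: baebdc
  Read 'd': push. Stack: baebdcd
  Read 'd': matches stack top 'd' => pop. Stack: baebdc
Final stack: "baebdc" (length 6)

6


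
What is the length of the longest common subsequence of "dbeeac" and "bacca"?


LCS of "dbeeac" and "bacca"
DP table:
           b    a    c    c    a
      0    0    0    0    0    0
  d   0    0    0    0    0    0
  b   0    1    1    1    1    1
  e   0    1    1    1    1    1
  e   0    1    1    1    1    1
  a   0    1    2    2    2    2
  c   0    1    2    3    3    3
LCS length = dp[6][5] = 3

3


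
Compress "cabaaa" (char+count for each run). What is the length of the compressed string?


Input: cabaaa
Runs:
  'c' x 1 => "c1"
  'a' x 1 => "a1"
  'b' x 1 => "b1"
  'a' x 3 => "a3"
Compressed: "c1a1b1a3"
Compressed length: 8

8


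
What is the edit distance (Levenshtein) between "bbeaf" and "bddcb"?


Computing edit distance: "bbeaf" -> "bddcb"
DP table:
           b    d    d    c    b
      0    1    2    3    4    5
  b   1    0    1    2    3    4
  b   2    1    1    2    3    3
  e   3    2    2    2    3    4
  a   4    3    3    3    3    4
  f   5    4    4    4    4    4
Edit distance = dp[5][5] = 4

4


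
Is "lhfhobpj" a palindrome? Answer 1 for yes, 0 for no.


Input: lhfhobpj
Reversed: jpbohfhl
  Compare pos 0 ('l') with pos 7 ('j'): MISMATCH
  Compare pos 1 ('h') with pos 6 ('p'): MISMATCH
  Compare pos 2 ('f') with pos 5 ('b'): MISMATCH
  Compare pos 3 ('h') with pos 4 ('o'): MISMATCH
Result: not a palindrome

0


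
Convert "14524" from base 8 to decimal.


Input: "14524" in base 8
Positional expansion:
  Digit '1' (value 1) x 8^4 = 4096
  Digit '4' (value 4) x 8^3 = 2048
  Digit '5' (value 5) x 8^2 = 320
  Digit '2' (value 2) x 8^1 = 16
  Digit '4' (value 4) x 8^0 = 4
Sum = 6484

6484


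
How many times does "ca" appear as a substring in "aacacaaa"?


Searching for "ca" in "aacacaaa"
Scanning each position:
  Position 0: "aa" => no
  Position 1: "ac" => no
  Position 2: "ca" => MATCH
  Position 3: "ac" => no
  Position 4: "ca" => MATCH
  Position 5: "aa" => no
  Position 6: "aa" => no
Total occurrences: 2

2


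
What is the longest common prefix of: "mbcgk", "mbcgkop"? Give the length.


Words: mbcgk, mbcgkop
  Position 0: all 'm' => match
  Position 1: all 'b' => match
  Position 2: all 'c' => match
  Position 3: all 'g' => match
  Position 4: all 'k' => match
LCP = "mbcgk" (length 5)

5


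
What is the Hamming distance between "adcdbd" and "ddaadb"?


Comparing "adcdbd" and "ddaadb" position by position:
  Position 0: 'a' vs 'd' => differ
  Position 1: 'd' vs 'd' => same
  Position 2: 'c' vs 'a' => differ
  Position 3: 'd' vs 'a' => differ
  Position 4: 'b' vs 'd' => differ
  Position 5: 'd' vs 'b' => differ
Total differences (Hamming distance): 5

5


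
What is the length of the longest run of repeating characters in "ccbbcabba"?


Input: "ccbbcabba"
Scanning for longest run:
  Position 1 ('c'): continues run of 'c', length=2
  Position 2 ('b'): new char, reset run to 1
  Position 3 ('b'): continues run of 'b', length=2
  Position 4 ('c'): new char, reset run to 1
  Position 5 ('a'): new char, reset run to 1
  Position 6 ('b'): new char, reset run to 1
  Position 7 ('b'): continues run of 'b', length=2
  Position 8 ('a'): new char, reset run to 1
Longest run: 'c' with length 2

2


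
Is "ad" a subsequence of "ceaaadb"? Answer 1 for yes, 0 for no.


Check if "ad" is a subsequence of "ceaaadb"
Greedy scan:
  Position 0 ('c'): no match needed
  Position 1 ('e'): no match needed
  Position 2 ('a'): matches sub[0] = 'a'
  Position 3 ('a'): no match needed
  Position 4 ('a'): no match needed
  Position 5 ('d'): matches sub[1] = 'd'
  Position 6 ('b'): no match needed
All 2 characters matched => is a subsequence

1


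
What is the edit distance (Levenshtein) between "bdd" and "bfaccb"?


Computing edit distance: "bdd" -> "bfaccb"
DP table:
           b    f    a    c    c    b
      0    1    2    3    4    5    6
  b   1    0    1    2    3    4    5
  d   2    1    1    2    3    4    5
  d   3    2    2    2    3    4    5
Edit distance = dp[3][6] = 5

5


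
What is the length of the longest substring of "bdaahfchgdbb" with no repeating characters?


Input: "bdaahfchgdbb"
Sliding window (track last position of each char):
  Position 0 ('b'): window [0,0] length 1 -- new best
  Position 1 ('d'): window [0,1] length 2 -- new best
  Position 2 ('a'): window [0,2] length 3 -- new best
  Position 3 ('a'): repeat (last at 2), move window start to 3
  Position 3 ('a'): window [3,3] length 1
  Position 4 ('h'): window [3,4] length 2
  Position 5 ('f'): window [3,5] length 3
  Position 6 ('c'): window [3,6] length 4 -- new best
  Position 7 ('h'): repeat (last at 4), move window start to 5
  Position 7 ('h'): window [5,7] length 3
  Position 8 ('g'): window [5,8] length 4
  Position 9 ('d'): window [5,9] length 5 -- new best
  Position 10 ('b'): window [5,10] length 6 -- new best
  Position 11 ('b'): repeat (last at 10), move window start to 11
  Position 11 ('b'): window [11,11] length 1
Longest substring with no repeats: "fchgdb" with length 6

6


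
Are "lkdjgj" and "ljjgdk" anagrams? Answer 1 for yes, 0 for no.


Strings: "lkdjgj", "ljjgdk"
Sorted first:  dgjjkl
Sorted second: dgjjkl
Sorted forms match => anagrams

1


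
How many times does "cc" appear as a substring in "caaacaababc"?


Searching for "cc" in "caaacaababc"
Scanning each position:
  Position 0: "ca" => no
  Position 1: "aa" => no
  Position 2: "aa" => no
  Position 3: "ac" => no
  Position 4: "ca" => no
  Position 5: "aa" => no
  Position 6: "ab" => no
  Position 7: "ba" => no
  Position 8: "ab" => no
  Position 9: "bc" => no
Total occurrences: 0

0


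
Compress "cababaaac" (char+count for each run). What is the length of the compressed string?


Input: cababaaac
Runs:
  'c' x 1 => "c1"
  'a' x 1 => "a1"
  'b' x 1 => "b1"
  'a' x 1 => "a1"
  'b' x 1 => "b1"
  'a' x 3 => "a3"
  'c' x 1 => "c1"
Compressed: "c1a1b1a1b1a3c1"
Compressed length: 14

14


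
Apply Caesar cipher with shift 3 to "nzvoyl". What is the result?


Caesar cipher: shift "nzvoyl" by 3
  'n' (pos 13) + 3 = pos 16 = 'q'
  'z' (pos 25) + 3 = pos 2 = 'c'
  'v' (pos 21) + 3 = pos 24 = 'y'
  'o' (pos 14) + 3 = pos 17 = 'r'
  'y' (pos 24) + 3 = pos 1 = 'b'
  'l' (pos 11) + 3 = pos 14 = 'o'
Result: qcyrbo

qcyrbo


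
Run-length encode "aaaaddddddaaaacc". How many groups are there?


Input: aaaaddddddaaaacc
Scanning for consecutive runs:
  Group 1: 'a' x 4 (positions 0-3)
  Group 2: 'd' x 6 (positions 4-9)
  Group 3: 'a' x 4 (positions 10-13)
  Group 4: 'c' x 2 (positions 14-15)
Total groups: 4

4


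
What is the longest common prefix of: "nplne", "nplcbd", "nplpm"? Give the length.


Words: nplne, nplcbd, nplpm
  Position 0: all 'n' => match
  Position 1: all 'p' => match
  Position 2: all 'l' => match
  Position 3: ('n', 'c', 'p') => mismatch, stop
LCP = "npl" (length 3)

3


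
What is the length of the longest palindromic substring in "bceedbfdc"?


Input: "bceedbfdc"
Checking substrings for palindromes:
  [2:4] "ee" (len 2) => palindrome
Longest palindromic substring: "ee" with length 2

2


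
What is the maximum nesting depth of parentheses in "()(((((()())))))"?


Input: "()(((((()())))))"
Tracking depth:
  Position 0 '(': depth becomes 1
  Position 1 ')': depth becomes 0
  Position 2 '(': depth becomes 1
  Position 3 '(': depth becomes 2
  Position 4 '(': depth becomes 3
  Position 5 '(': depth becomes 4
  Position 6 '(': depth becomes 5
  Position 7 '(': depth becomes 6
  Position 8 ')': depth becomes 5
  Position 9 '(': depth becomes 6
  Position 10 ')': depth becomes 5
  Position 11 ')': depth becomes 4
  Position 12 ')': depth becomes 3
  Position 13 ')': depth becomes 2
  Position 14 ')': depth becomes 1
  Position 15 ')': depth becomes 0
Maximum depth reached: 6

6


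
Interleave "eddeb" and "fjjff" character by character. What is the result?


Interleaving "eddeb" and "fjjff":
  Position 0: 'e' from first, 'f' from second => "ef"
  Position 1: 'd' from first, 'j' from second => "dj"
  Position 2: 'd' from first, 'j' from second => "dj"
  Position 3: 'e' from first, 'f' from second => "ef"
  Position 4: 'b' from first, 'f' from second => "bf"
Result: efdjdjefbf

efdjdjefbf


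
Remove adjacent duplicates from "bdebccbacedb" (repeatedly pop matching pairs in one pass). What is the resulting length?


Input: bdebccbacedb
Stack-based adjacent duplicate removal:
  Read 'b': push. Stack: b
  Read 'd': push. Stack: bd
  Read 'e': push. Stack: bde
  Read 'b': push. Stack: bdeb
  Read 'c': push. Stack: bdebc
  Read 'c': matches stack top 'c' => pop. Stack: bdeb
  Read 'b': matches stack top 'b' => pop. Stack: bde
  Read 'a': push. Stack: bdea
  Read 'c': push. Stack: bdeac
  Read 'e': push. Stack: bdeace
  Read 'd': push. Stack: bdeaced
  Read 'b': push. Stack: bdeacedb
Final stack: "bdeacedb" (length 8)

8


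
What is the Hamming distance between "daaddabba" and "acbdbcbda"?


Comparing "daaddabba" and "acbdbcbda" position by position:
  Position 0: 'd' vs 'a' => differ
  Position 1: 'a' vs 'c' => differ
  Position 2: 'a' vs 'b' => differ
  Position 3: 'd' vs 'd' => same
  Position 4: 'd' vs 'b' => differ
  Position 5: 'a' vs 'c' => differ
  Position 6: 'b' vs 'b' => same
  Position 7: 'b' vs 'd' => differ
  Position 8: 'a' vs 'a' => same
Total differences (Hamming distance): 6

6


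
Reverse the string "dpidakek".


Input: dpidakek
Reading characters right to left:
  Position 7: 'k'
  Position 6: 'e'
  Position 5: 'k'
  Position 4: 'a'
  Position 3: 'd'
  Position 2: 'i'
  Position 1: 'p'
  Position 0: 'd'
Reversed: kekadipd

kekadipd


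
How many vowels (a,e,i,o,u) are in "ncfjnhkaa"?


Input: ncfjnhkaa
Checking each character:
  'n' at position 0: consonant
  'c' at position 1: consonant
  'f' at position 2: consonant
  'j' at position 3: consonant
  'n' at position 4: consonant
  'h' at position 5: consonant
  'k' at position 6: consonant
  'a' at position 7: vowel (running total: 1)
  'a' at position 8: vowel (running total: 2)
Total vowels: 2

2


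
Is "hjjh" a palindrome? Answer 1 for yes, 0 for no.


Input: hjjh
Reversed: hjjh
  Compare pos 0 ('h') with pos 3 ('h'): match
  Compare pos 1 ('j') with pos 2 ('j'): match
Result: palindrome

1


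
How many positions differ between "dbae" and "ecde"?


Comparing "dbae" and "ecde" position by position:
  Position 0: 'd' vs 'e' => DIFFER
  Position 1: 'b' vs 'c' => DIFFER
  Position 2: 'a' vs 'd' => DIFFER
  Position 3: 'e' vs 'e' => same
Positions that differ: 3

3


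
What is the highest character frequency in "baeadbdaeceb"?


Input: baeadbdaeceb
Character counts:
  'a': 3
  'b': 3
  'c': 1
  'd': 2
  'e': 3
Maximum frequency: 3

3


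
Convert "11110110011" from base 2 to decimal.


Input: "11110110011" in base 2
Positional expansion:
  Digit '1' (value 1) x 2^10 = 1024
  Digit '1' (value 1) x 2^9 = 512
  Digit '1' (value 1) x 2^8 = 256
  Digit '1' (value 1) x 2^7 = 128
  Digit '0' (value 0) x 2^6 = 0
  Digit '1' (value 1) x 2^5 = 32
  Digit '1' (value 1) x 2^4 = 16
  Digit '0' (value 0) x 2^3 = 0
  Digit '0' (value 0) x 2^2 = 0
  Digit '1' (value 1) x 2^1 = 2
  Digit '1' (value 1) x 2^0 = 1
Sum = 1971

1971


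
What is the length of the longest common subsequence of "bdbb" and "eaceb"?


LCS of "bdbb" and "eaceb"
DP table:
           e    a    c    e    b
      0    0    0    0    0    0
  b   0    0    0    0    0    1
  d   0    0    0    0    0    1
  b   0    0    0    0    0    1
  b   0    0    0    0    0    1
LCS length = dp[4][5] = 1

1


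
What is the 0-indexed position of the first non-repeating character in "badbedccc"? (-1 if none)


Input: badbedccc
Character frequencies:
  'a': 1
  'b': 2
  'c': 3
  'd': 2
  'e': 1
Scanning left to right for freq == 1:
  Position 0 ('b'): freq=2, skip
  Position 1 ('a'): unique! => answer = 1

1


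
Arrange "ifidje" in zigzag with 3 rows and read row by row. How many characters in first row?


Zigzag "ifidje" into 3 rows:
Placing characters:
  'i' => row 0
  'f' => row 1
  'i' => row 2
  'd' => row 1
  'j' => row 0
  'e' => row 1
Rows:
  Row 0: "ij"
  Row 1: "fde"
  Row 2: "i"
First row length: 2

2


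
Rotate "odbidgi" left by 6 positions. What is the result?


Input: "odbidgi", rotate left by 6
First 6 characters: "odbidg"
Remaining characters: "i"
Concatenate remaining + first: "i" + "odbidg" = "iodbidg"

iodbidg


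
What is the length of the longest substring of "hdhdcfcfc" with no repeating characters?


Input: "hdhdcfcfc"
Sliding window (track last position of each char):
  Position 0 ('h'): window [0,0] length 1 -- new best
  Position 1 ('d'): window [0,1] length 2 -- new best
  Position 2 ('h'): repeat (last at 0), move window start to 1
  Position 2 ('h'): window [1,2] length 2
  Position 3 ('d'): repeat (last at 1), move window start to 2
  Position 3 ('d'): window [2,3] length 2
  Position 4 ('c'): window [2,4] length 3 -- new best
  Position 5 ('f'): window [2,5] length 4 -- new best
  Position 6 ('c'): repeat (last at 4), move window start to 5
  Position 6 ('c'): window [5,6] length 2
  Position 7 ('f'): repeat (last at 5), move window start to 6
  Position 7 ('f'): window [6,7] length 2
  Position 8 ('c'): repeat (last at 6), move window start to 7
  Position 8 ('c'): window [7,8] length 2
Longest substring with no repeats: "hdcf" with length 4

4


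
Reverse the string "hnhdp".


Input: hnhdp
Reading characters right to left:
  Position 4: 'p'
  Position 3: 'd'
  Position 2: 'h'
  Position 1: 'n'
  Position 0: 'h'
Reversed: pdhnh

pdhnh


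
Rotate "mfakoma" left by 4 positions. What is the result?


Input: "mfakoma", rotate left by 4
First 4 characters: "mfak"
Remaining characters: "oma"
Concatenate remaining + first: "oma" + "mfak" = "omamfak"

omamfak


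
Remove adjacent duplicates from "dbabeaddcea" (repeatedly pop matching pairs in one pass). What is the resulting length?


Input: dbabeaddcea
Stack-based adjacent duplicate removal:
  Read 'd': push. Stack: d
  Read 'b': push. Stack: db
  Read 'a': push. Stack: dba
  Read 'b': push. Stack: dbab
  Read 'e': push. Stack: dbabe
  Read 'a': push. Stack: dbabea
  Read 'd': push. Stack: dbabead
  Read 'd': matches stack top 'd' => pop. Stack: dbabea
  Read 'c': push. Stack: dbabeac
  Read 'e': push. Stack: dbabeace
  Read 'a': push. Stack: dbabeacea
Final stack: "dbabeacea" (length 9)

9


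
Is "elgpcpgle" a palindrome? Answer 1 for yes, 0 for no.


Input: elgpcpgle
Reversed: elgpcpgle
  Compare pos 0 ('e') with pos 8 ('e'): match
  Compare pos 1 ('l') with pos 7 ('l'): match
  Compare pos 2 ('g') with pos 6 ('g'): match
  Compare pos 3 ('p') with pos 5 ('p'): match
Result: palindrome

1


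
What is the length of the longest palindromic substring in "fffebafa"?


Input: "fffebafa"
Checking substrings for palindromes:
  [0:3] "fff" (len 3) => palindrome
  [5:8] "afa" (len 3) => palindrome
  [0:2] "ff" (len 2) => palindrome
  [1:3] "ff" (len 2) => palindrome
Longest palindromic substring: "fff" with length 3

3


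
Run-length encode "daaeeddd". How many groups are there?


Input: daaeeddd
Scanning for consecutive runs:
  Group 1: 'd' x 1 (positions 0-0)
  Group 2: 'a' x 2 (positions 1-2)
  Group 3: 'e' x 2 (positions 3-4)
  Group 4: 'd' x 3 (positions 5-7)
Total groups: 4

4


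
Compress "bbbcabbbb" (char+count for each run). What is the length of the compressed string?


Input: bbbcabbbb
Runs:
  'b' x 3 => "b3"
  'c' x 1 => "c1"
  'a' x 1 => "a1"
  'b' x 4 => "b4"
Compressed: "b3c1a1b4"
Compressed length: 8

8


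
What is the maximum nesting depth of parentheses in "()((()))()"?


Input: "()((()))()"
Tracking depth:
  Position 0 '(': depth becomes 1
  Position 1 ')': depth becomes 0
  Position 2 '(': depth becomes 1
  Position 3 '(': depth becomes 2
  Position 4 '(': depth becomes 3
  Position 5 ')': depth becomes 2
  Position 6 ')': depth becomes 1
  Position 7 ')': depth becomes 0
  Position 8 '(': depth becomes 1
  Position 9 ')': depth becomes 0
Maximum depth reached: 3

3


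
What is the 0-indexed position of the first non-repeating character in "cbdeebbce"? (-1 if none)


Input: cbdeebbce
Character frequencies:
  'b': 3
  'c': 2
  'd': 1
  'e': 3
Scanning left to right for freq == 1:
  Position 0 ('c'): freq=2, skip
  Position 1 ('b'): freq=3, skip
  Position 2 ('d'): unique! => answer = 2

2


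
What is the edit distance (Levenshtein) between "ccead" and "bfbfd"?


Computing edit distance: "ccead" -> "bfbfd"
DP table:
           b    f    b    f    d
      0    1    2    3    4    5
  c   1    1    2    3    4    5
  c   2    2    2    3    4    5
  e   3    3    3    3    4    5
  a   4    4    4    4    4    5
  d   5    5    5    5    5    4
Edit distance = dp[5][5] = 4

4


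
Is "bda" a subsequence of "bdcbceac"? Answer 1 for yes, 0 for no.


Check if "bda" is a subsequence of "bdcbceac"
Greedy scan:
  Position 0 ('b'): matches sub[0] = 'b'
  Position 1 ('d'): matches sub[1] = 'd'
  Position 2 ('c'): no match needed
  Position 3 ('b'): no match needed
  Position 4 ('c'): no match needed
  Position 5 ('e'): no match needed
  Position 6 ('a'): matches sub[2] = 'a'
  Position 7 ('c'): no match needed
All 3 characters matched => is a subsequence

1


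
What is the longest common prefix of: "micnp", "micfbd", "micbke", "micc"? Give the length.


Words: micnp, micfbd, micbke, micc
  Position 0: all 'm' => match
  Position 1: all 'i' => match
  Position 2: all 'c' => match
  Position 3: ('n', 'f', 'b', 'c') => mismatch, stop
LCP = "mic" (length 3)

3


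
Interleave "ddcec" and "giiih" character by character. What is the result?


Interleaving "ddcec" and "giiih":
  Position 0: 'd' from first, 'g' from second => "dg"
  Position 1: 'd' from first, 'i' from second => "di"
  Position 2: 'c' from first, 'i' from second => "ci"
  Position 3: 'e' from first, 'i' from second => "ei"
  Position 4: 'c' from first, 'h' from second => "ch"
Result: dgdicieich

dgdicieich


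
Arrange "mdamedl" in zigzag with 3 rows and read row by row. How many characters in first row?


Zigzag "mdamedl" into 3 rows:
Placing characters:
  'm' => row 0
  'd' => row 1
  'a' => row 2
  'm' => row 1
  'e' => row 0
  'd' => row 1
  'l' => row 2
Rows:
  Row 0: "me"
  Row 1: "dmd"
  Row 2: "al"
First row length: 2

2


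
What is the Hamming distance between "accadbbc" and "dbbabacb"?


Comparing "accadbbc" and "dbbabacb" position by position:
  Position 0: 'a' vs 'd' => differ
  Position 1: 'c' vs 'b' => differ
  Position 2: 'c' vs 'b' => differ
  Position 3: 'a' vs 'a' => same
  Position 4: 'd' vs 'b' => differ
  Position 5: 'b' vs 'a' => differ
  Position 6: 'b' vs 'c' => differ
  Position 7: 'c' vs 'b' => differ
Total differences (Hamming distance): 7

7


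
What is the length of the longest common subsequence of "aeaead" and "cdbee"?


LCS of "aeaead" and "cdbee"
DP table:
           c    d    b    e    e
      0    0    0    0    0    0
  a   0    0    0    0    0    0
  e   0    0    0    0    1    1
  a   0    0    0    0    1    1
  e   0    0    0    0    1    2
  a   0    0    0    0    1    2
  d   0    0    1    1    1    2
LCS length = dp[6][5] = 2

2


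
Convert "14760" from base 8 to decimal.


Input: "14760" in base 8
Positional expansion:
  Digit '1' (value 1) x 8^4 = 4096
  Digit '4' (value 4) x 8^3 = 2048
  Digit '7' (value 7) x 8^2 = 448
  Digit '6' (value 6) x 8^1 = 48
  Digit '0' (value 0) x 8^0 = 0
Sum = 6640

6640


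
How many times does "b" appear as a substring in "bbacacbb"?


Searching for "b" in "bbacacbb"
Scanning each position:
  Position 0: "b" => MATCH
  Position 1: "b" => MATCH
  Position 2: "a" => no
  Position 3: "c" => no
  Position 4: "a" => no
  Position 5: "c" => no
  Position 6: "b" => MATCH
  Position 7: "b" => MATCH
Total occurrences: 4

4


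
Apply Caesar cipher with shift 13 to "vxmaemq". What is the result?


Caesar cipher: shift "vxmaemq" by 13
  'v' (pos 21) + 13 = pos 8 = 'i'
  'x' (pos 23) + 13 = pos 10 = 'k'
  'm' (pos 12) + 13 = pos 25 = 'z'
  'a' (pos 0) + 13 = pos 13 = 'n'
  'e' (pos 4) + 13 = pos 17 = 'r'
  'm' (pos 12) + 13 = pos 25 = 'z'
  'q' (pos 16) + 13 = pos 3 = 'd'
Result: ikznrzd

ikznrzd


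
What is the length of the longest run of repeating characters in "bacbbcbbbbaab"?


Input: "bacbbcbbbbaab"
Scanning for longest run:
  Position 1 ('a'): new char, reset run to 1
  Position 2 ('c'): new char, reset run to 1
  Position 3 ('b'): new char, reset run to 1
  Position 4 ('b'): continues run of 'b', length=2
  Position 5 ('c'): new char, reset run to 1
  Position 6 ('b'): new char, reset run to 1
  Position 7 ('b'): continues run of 'b', length=2
  Position 8 ('b'): continues run of 'b', length=3
  Position 9 ('b'): continues run of 'b', length=4
  Position 10 ('a'): new char, reset run to 1
  Position 11 ('a'): continues run of 'a', length=2
  Position 12 ('b'): new char, reset run to 1
Longest run: 'b' with length 4

4


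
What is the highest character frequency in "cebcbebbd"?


Input: cebcbebbd
Character counts:
  'b': 4
  'c': 2
  'd': 1
  'e': 2
Maximum frequency: 4

4


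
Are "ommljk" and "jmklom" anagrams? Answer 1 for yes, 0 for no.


Strings: "ommljk", "jmklom"
Sorted first:  jklmmo
Sorted second: jklmmo
Sorted forms match => anagrams

1


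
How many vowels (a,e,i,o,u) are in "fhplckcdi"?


Input: fhplckcdi
Checking each character:
  'f' at position 0: consonant
  'h' at position 1: consonant
  'p' at position 2: consonant
  'l' at position 3: consonant
  'c' at position 4: consonant
  'k' at position 5: consonant
  'c' at position 6: consonant
  'd' at position 7: consonant
  'i' at position 8: vowel (running total: 1)
Total vowels: 1

1


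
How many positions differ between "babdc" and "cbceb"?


Comparing "babdc" and "cbceb" position by position:
  Position 0: 'b' vs 'c' => DIFFER
  Position 1: 'a' vs 'b' => DIFFER
  Position 2: 'b' vs 'c' => DIFFER
  Position 3: 'd' vs 'e' => DIFFER
  Position 4: 'c' vs 'b' => DIFFER
Positions that differ: 5

5


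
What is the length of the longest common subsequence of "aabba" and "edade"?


LCS of "aabba" and "edade"
DP table:
           e    d    a    d    e
      0    0    0    0    0    0
  a   0    0    0    1    1    1
  a   0    0    0    1    1    1
  b   0    0    0    1    1    1
  b   0    0    0    1    1    1
  a   0    0    0    1    1    1
LCS length = dp[5][5] = 1

1


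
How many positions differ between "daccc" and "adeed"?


Comparing "daccc" and "adeed" position by position:
  Position 0: 'd' vs 'a' => DIFFER
  Position 1: 'a' vs 'd' => DIFFER
  Position 2: 'c' vs 'e' => DIFFER
  Position 3: 'c' vs 'e' => DIFFER
  Position 4: 'c' vs 'd' => DIFFER
Positions that differ: 5

5


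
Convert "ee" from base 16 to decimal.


Input: "ee" in base 16
Positional expansion:
  Digit 'e' (value 14) x 16^1 = 224
  Digit 'e' (value 14) x 16^0 = 14
Sum = 238

238


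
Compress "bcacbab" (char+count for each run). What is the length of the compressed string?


Input: bcacbab
Runs:
  'b' x 1 => "b1"
  'c' x 1 => "c1"
  'a' x 1 => "a1"
  'c' x 1 => "c1"
  'b' x 1 => "b1"
  'a' x 1 => "a1"
  'b' x 1 => "b1"
Compressed: "b1c1a1c1b1a1b1"
Compressed length: 14

14


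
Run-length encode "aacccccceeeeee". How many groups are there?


Input: aacccccceeeeee
Scanning for consecutive runs:
  Group 1: 'a' x 2 (positions 0-1)
  Group 2: 'c' x 6 (positions 2-7)
  Group 3: 'e' x 6 (positions 8-13)
Total groups: 3

3


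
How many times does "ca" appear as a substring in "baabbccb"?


Searching for "ca" in "baabbccb"
Scanning each position:
  Position 0: "ba" => no
  Position 1: "aa" => no
  Position 2: "ab" => no
  Position 3: "bb" => no
  Position 4: "bc" => no
  Position 5: "cc" => no
  Position 6: "cb" => no
Total occurrences: 0

0


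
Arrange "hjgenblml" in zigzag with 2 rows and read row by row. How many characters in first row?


Zigzag "hjgenblml" into 2 rows:
Placing characters:
  'h' => row 0
  'j' => row 1
  'g' => row 0
  'e' => row 1
  'n' => row 0
  'b' => row 1
  'l' => row 0
  'm' => row 1
  'l' => row 0
Rows:
  Row 0: "hgnll"
  Row 1: "jebm"
First row length: 5

5


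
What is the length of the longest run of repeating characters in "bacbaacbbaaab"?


Input: "bacbaacbbaaab"
Scanning for longest run:
  Position 1 ('a'): new char, reset run to 1
  Position 2 ('c'): new char, reset run to 1
  Position 3 ('b'): new char, reset run to 1
  Position 4 ('a'): new char, reset run to 1
  Position 5 ('a'): continues run of 'a', length=2
  Position 6 ('c'): new char, reset run to 1
  Position 7 ('b'): new char, reset run to 1
  Position 8 ('b'): continues run of 'b', length=2
  Position 9 ('a'): new char, reset run to 1
  Position 10 ('a'): continues run of 'a', length=2
  Position 11 ('a'): continues run of 'a', length=3
  Position 12 ('b'): new char, reset run to 1
Longest run: 'a' with length 3

3


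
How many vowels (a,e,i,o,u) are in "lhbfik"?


Input: lhbfik
Checking each character:
  'l' at position 0: consonant
  'h' at position 1: consonant
  'b' at position 2: consonant
  'f' at position 3: consonant
  'i' at position 4: vowel (running total: 1)
  'k' at position 5: consonant
Total vowels: 1

1


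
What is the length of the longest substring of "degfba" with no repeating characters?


Input: "degfba"
Sliding window (track last position of each char):
  Position 0 ('d'): window [0,0] length 1 -- new best
  Position 1 ('e'): window [0,1] length 2 -- new best
  Position 2 ('g'): window [0,2] length 3 -- new best
  Position 3 ('f'): window [0,3] length 4 -- new best
  Position 4 ('b'): window [0,4] length 5 -- new best
  Position 5 ('a'): window [0,5] length 6 -- new best
Longest substring with no repeats: "degfba" with length 6

6


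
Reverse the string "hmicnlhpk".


Input: hmicnlhpk
Reading characters right to left:
  Position 8: 'k'
  Position 7: 'p'
  Position 6: 'h'
  Position 5: 'l'
  Position 4: 'n'
  Position 3: 'c'
  Position 2: 'i'
  Position 1: 'm'
  Position 0: 'h'
Reversed: kphlncimh

kphlncimh


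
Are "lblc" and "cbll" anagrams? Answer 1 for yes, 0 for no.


Strings: "lblc", "cbll"
Sorted first:  bcll
Sorted second: bcll
Sorted forms match => anagrams

1


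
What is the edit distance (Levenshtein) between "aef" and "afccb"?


Computing edit distance: "aef" -> "afccb"
DP table:
           a    f    c    c    b
      0    1    2    3    4    5
  a   1    0    1    2    3    4
  e   2    1    1    2    3    4
  f   3    2    1    2    3    4
Edit distance = dp[3][5] = 4

4


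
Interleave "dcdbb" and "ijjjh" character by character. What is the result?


Interleaving "dcdbb" and "ijjjh":
  Position 0: 'd' from first, 'i' from second => "di"
  Position 1: 'c' from first, 'j' from second => "cj"
  Position 2: 'd' from first, 'j' from second => "dj"
  Position 3: 'b' from first, 'j' from second => "bj"
  Position 4: 'b' from first, 'h' from second => "bh"
Result: dicjdjbjbh

dicjdjbjbh
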